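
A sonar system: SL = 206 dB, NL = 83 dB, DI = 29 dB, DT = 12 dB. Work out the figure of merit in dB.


140 dB


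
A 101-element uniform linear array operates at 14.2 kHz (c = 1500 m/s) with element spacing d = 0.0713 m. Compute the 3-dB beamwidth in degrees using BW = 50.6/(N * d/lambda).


Step 1: lambda = 1500/14200 = 0.10563 m
Step 2: d/lambda = 0.0713/0.10563 = 0.675
Step 3: BW = 50.6/(N * d/lambda) = 50.6/(101 * 0.675) = 0.74

0.74 deg


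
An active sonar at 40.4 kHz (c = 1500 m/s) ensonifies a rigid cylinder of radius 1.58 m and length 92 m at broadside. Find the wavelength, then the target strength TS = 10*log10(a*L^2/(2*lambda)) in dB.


Step 1: lambda = c/f = 1500/40400 = 0.03713 m
Step 2: TS = 10*log10(a*L^2/(2*lambda)) = 10*log10(1.58*92^2/(2*0.03713)) = 52.55

52.55 dB


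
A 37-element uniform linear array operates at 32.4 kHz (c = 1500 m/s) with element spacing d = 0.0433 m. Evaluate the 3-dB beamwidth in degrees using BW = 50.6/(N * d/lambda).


Step 1: lambda = 1500/32400 = 0.0463 m
Step 2: d/lambda = 0.0433/0.0463 = 0.9352
Step 3: BW = 50.6/(N * d/lambda) = 50.6/(37 * 0.9352) = 1.46

1.46 deg


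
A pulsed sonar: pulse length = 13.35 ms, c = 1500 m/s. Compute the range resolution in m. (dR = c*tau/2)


dR = c*tau/2 = 1500 * 13.35e-3 / 2 = 10.0125

10.0125 m


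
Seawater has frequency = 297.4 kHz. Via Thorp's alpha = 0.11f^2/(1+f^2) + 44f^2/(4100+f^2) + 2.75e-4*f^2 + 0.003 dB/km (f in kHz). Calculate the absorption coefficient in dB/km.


f^2 = 88446.76
alpha = 0.11*88446.76/(1+88446.76) + 44*88446.76/(4100+88446.76) + 2.75e-4*88446.76 + 0.003 = 66.487

66.487 dB/km


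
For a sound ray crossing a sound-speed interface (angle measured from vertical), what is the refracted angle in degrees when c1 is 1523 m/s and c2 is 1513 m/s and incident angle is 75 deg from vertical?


73.65 deg


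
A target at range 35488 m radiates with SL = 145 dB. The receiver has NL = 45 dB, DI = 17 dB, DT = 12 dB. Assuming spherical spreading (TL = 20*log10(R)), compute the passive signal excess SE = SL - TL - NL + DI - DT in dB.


14.0 dB


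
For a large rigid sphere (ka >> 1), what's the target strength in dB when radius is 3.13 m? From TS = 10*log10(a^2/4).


3.89 dB


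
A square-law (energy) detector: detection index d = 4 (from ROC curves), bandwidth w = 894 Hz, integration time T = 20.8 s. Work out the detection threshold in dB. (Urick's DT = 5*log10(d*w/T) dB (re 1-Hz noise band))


DT = 5*log10(d*w/T) = 5*log10(4 * 894 / 20.8) = 5*log10(171.92) = 11.18

11.18 dB


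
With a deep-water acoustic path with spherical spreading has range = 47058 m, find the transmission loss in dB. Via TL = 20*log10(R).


93.45 dB


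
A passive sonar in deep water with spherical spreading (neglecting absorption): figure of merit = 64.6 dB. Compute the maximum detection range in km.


1.7 km


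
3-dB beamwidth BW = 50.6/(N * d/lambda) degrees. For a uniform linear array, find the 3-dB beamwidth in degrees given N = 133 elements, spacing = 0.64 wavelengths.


BW = 50.6 / (133 * 0.64) = 50.6 / 85.12 = 0.59

0.59 deg


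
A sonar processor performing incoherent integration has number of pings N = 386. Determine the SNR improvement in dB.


Gain = 5*log10(386) = 12.93

12.93 dB


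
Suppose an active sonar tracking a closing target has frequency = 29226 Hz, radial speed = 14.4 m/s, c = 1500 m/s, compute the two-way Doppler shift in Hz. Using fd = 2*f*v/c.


fd = 2*f*v/c = 2 * 29226 * 14.4 / 1500 = 561.14

561.14 Hz


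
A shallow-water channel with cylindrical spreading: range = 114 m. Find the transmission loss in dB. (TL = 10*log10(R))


20.57 dB


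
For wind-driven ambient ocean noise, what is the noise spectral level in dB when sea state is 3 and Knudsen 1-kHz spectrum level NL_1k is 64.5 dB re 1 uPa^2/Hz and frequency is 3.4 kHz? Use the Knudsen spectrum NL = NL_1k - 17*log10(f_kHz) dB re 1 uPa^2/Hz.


NL = NL_1k - 17*log10(f_kHz) = 64.5 - 17*log10(3.4) = 64.5 - (9.04) = 55.46

55.46 dB


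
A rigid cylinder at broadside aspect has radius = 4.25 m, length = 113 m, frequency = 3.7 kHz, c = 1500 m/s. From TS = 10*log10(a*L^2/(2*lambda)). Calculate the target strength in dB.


lambda = 1500/3700 = 0.40541 m
TS = 10*log10(4.25*113^2/(2*0.40541)) = 48.26

48.26 dB


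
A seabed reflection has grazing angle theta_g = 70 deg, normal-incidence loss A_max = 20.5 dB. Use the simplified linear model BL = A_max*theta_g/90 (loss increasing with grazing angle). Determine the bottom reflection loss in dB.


BL = A_max * theta_g / 90 = 20.5 * 70 / 90 = 15.94

15.94 dB


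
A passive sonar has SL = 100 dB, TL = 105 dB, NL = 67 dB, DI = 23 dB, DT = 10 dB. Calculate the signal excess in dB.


SE = SL - TL - NL + DI - DT = 100 - 105 - 67 + 23 - 10 = -59

-59 dB


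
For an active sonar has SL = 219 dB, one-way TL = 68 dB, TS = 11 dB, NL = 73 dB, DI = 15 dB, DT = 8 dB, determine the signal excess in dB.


28 dB


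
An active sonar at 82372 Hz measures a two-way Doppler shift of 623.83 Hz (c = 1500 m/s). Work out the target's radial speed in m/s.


From fd = 2*f*v/c, v = c*fd/(2*f) = 1500 * 623.83 / (2*82372) = 5.68

5.68 m/s


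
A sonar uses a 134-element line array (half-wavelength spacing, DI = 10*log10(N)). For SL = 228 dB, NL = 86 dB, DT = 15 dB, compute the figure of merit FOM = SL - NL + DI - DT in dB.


148.27 dB


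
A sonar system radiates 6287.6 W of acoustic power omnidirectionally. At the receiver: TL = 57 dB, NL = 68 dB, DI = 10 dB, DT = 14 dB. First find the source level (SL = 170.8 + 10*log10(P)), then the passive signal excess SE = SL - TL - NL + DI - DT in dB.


Step 1: SL = 170.8 + 10*log10(6287.6) = 208.78 dB
Step 2: SE = SL - TL - NL + DI - DT = 208.78 - 57 - 68 + 10 - 14 = 79.78

79.78 dB


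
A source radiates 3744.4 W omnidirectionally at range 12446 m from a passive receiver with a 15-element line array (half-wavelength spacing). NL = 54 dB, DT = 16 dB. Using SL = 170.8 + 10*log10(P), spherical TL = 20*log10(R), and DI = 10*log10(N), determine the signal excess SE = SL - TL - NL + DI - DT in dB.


Step 1: SL = 170.8 + 10*log10(3744.4) = 206.53 dB
Step 2: TL = 20*log10(12446) = 81.9 dB
Step 3: DI = 10*log10(15) = 11.76 dB
Step 4: SE = SL - TL - NL + DI - DT = 206.53 - 81.9 - 54 + 11.76 - 16 = 66.39

66.39 dB


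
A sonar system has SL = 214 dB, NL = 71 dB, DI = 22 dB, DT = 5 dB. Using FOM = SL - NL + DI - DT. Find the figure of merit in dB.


FOM = SL - NL + DI - DT = 214 - 71 + 22 - 5 = 160

160 dB


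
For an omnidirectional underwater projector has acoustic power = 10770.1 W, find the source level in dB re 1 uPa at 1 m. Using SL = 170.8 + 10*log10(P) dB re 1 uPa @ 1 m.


211.12 dB


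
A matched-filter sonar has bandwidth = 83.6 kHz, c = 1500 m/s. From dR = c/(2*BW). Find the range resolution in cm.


dR = c/(2*BW) = 1500 / (2 * 83.6e3) = 0.009 m = 0.9 cm

0.9 cm


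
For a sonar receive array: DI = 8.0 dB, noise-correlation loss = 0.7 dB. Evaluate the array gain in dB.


AG = DI - L_corr = 8.0 - 0.7 = 7.3

7.3 dB


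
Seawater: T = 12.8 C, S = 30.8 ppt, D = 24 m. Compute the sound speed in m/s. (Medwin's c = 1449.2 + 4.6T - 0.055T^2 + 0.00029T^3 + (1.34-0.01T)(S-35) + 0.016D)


c = 1449.2 + 4.6*12.8 - 0.055*12.8^2 + 0.00029*12.8^3 + (1.34 - 0.01*12.8)*(30.8 - 35) + 0.016*24 = 1494.97

1494.97 m/s


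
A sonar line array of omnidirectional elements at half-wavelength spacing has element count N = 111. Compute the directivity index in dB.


DI = 10*log10(111) = 20.45

20.45 dB


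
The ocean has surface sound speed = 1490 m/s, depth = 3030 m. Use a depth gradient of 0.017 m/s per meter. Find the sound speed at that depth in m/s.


1541.51 m/s


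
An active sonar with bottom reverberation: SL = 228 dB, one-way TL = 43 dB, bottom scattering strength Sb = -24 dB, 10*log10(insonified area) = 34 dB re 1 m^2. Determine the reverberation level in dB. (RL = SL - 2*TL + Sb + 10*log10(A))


RL = SL - 2*TL + Sb + 10*log10(A) = 228 - 2*43 + (-24) + 34 = 152

152 dB


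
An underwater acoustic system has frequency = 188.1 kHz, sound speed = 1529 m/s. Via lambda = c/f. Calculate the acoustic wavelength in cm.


lambda = c/f = 1529 / 188100 = 0.0081 m = 0.81 cm

0.81 cm


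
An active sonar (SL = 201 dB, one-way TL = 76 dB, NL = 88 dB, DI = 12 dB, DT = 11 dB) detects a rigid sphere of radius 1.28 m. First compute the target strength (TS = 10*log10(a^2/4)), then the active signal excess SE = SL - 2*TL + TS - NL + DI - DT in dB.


Step 1: TS = 10*log10(1.28^2/4) = -3.88 dB
Step 2: SE = SL - 2*TL + TS - NL + DI - DT = 201 - 2*76 + (-3.88) - 88 + 12 - 11 = -41.88

-41.88 dB


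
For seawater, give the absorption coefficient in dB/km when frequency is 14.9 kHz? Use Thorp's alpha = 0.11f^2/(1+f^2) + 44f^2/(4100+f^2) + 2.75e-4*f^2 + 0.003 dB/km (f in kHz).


2.434 dB/km


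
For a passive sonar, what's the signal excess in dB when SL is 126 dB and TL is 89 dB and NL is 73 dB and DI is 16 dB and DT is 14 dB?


-34 dB


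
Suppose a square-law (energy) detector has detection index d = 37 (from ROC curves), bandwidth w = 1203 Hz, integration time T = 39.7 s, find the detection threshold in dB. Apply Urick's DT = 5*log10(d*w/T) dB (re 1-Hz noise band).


15.25 dB


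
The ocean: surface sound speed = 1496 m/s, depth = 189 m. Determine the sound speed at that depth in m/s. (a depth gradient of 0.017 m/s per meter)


c = 1496 + 0.017 * 189 = 1499.213

1499.213 m/s


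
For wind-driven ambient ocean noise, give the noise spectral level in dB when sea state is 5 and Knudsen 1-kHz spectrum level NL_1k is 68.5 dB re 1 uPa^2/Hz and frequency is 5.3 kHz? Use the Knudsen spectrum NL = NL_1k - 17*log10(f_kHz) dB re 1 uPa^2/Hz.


NL = NL_1k - 17*log10(f_kHz) = 68.5 - 17*log10(5.3) = 68.5 - (12.31) = 56.19

56.19 dB


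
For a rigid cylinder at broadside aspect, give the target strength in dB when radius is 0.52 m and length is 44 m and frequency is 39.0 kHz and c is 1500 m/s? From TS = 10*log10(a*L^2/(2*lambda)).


lambda = 1500/39000 = 0.03846 m
TS = 10*log10(0.52*44^2/(2*0.03846)) = 41.17

41.17 dB


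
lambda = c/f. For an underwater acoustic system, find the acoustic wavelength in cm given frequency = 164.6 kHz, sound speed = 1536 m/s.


lambda = c/f = 1536 / 164600 = 0.0093 m = 0.93 cm

0.93 cm


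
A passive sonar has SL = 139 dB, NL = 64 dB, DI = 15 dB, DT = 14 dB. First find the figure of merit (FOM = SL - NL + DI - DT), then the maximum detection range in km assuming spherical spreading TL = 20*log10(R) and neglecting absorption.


Step 1: FOM = SL - NL + DI - DT = 139 - 64 + 15 - 14 = 76 dB
Step 2: at max range FOM = TL = 20*log10(R), so R = 10^(76/20) = 6309.57 m = 6.31 km

6.31 km


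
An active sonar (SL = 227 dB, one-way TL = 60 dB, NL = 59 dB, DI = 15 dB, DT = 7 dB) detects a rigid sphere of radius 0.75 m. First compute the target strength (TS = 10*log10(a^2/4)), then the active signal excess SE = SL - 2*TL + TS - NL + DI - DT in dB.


Step 1: TS = 10*log10(0.75^2/4) = -8.52 dB
Step 2: SE = SL - 2*TL + TS - NL + DI - DT = 227 - 2*60 + (-8.52) - 59 + 15 - 7 = 47.48

47.48 dB


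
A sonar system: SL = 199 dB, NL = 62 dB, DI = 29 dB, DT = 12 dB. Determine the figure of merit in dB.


FOM = SL - NL + DI - DT = 199 - 62 + 29 - 12 = 154

154 dB


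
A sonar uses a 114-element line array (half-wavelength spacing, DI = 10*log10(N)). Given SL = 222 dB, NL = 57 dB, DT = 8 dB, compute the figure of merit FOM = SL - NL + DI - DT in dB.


177.57 dB


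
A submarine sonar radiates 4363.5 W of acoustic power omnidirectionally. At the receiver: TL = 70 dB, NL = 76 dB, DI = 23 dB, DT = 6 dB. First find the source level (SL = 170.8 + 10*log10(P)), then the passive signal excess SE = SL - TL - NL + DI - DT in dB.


Step 1: SL = 170.8 + 10*log10(4363.5) = 207.2 dB
Step 2: SE = SL - TL - NL + DI - DT = 207.2 - 70 - 76 + 23 - 6 = 78.2

78.2 dB


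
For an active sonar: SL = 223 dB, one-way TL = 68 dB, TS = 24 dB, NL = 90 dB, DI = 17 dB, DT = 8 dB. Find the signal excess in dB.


SE = SL - 2*TL + TS - NL + DI - DT = 223 - 2*68 + (24) - 90 + 17 - 8 = 30

30 dB


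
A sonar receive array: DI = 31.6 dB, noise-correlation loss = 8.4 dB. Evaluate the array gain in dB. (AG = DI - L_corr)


23.2 dB


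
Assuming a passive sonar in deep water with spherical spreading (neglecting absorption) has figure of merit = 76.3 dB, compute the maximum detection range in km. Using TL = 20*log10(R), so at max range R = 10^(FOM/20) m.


6.53 km


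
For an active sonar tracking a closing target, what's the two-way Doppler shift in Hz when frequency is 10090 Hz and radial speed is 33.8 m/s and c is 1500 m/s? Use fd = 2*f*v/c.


454.72 Hz


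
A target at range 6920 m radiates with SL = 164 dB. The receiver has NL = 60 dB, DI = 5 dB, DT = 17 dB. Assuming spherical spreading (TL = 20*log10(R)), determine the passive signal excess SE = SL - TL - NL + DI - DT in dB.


Step 1: TL = 20*log10(6920) = 76.8 dB
Step 2: SE = 164 - 76.8 - 60 + 5 - 17 = 15.2

15.2 dB


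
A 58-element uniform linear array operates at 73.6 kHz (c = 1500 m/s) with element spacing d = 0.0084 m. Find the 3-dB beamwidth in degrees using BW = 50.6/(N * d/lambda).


2.12 deg


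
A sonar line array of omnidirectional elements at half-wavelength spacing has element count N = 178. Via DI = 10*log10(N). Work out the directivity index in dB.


DI = 10*log10(178) = 22.5

22.5 dB


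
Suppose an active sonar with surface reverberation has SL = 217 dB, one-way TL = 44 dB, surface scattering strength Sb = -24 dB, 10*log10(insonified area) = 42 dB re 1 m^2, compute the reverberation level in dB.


147 dB


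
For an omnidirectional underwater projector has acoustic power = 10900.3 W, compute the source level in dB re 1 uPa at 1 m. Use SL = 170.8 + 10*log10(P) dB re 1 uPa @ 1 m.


SL = 170.8 + 10*log10(10900.3) = 170.8 + 40.37 = 211.17

211.17 dB


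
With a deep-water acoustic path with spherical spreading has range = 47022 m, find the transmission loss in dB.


93.45 dB


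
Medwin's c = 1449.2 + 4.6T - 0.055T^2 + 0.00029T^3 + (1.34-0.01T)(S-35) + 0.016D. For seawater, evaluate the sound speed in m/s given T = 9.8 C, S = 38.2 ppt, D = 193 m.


1496.33 m/s


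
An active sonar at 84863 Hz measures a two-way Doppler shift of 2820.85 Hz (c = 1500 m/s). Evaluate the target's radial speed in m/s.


From fd = 2*f*v/c, v = c*fd/(2*f) = 1500 * 2820.85 / (2*84863) = 24.93

24.93 m/s


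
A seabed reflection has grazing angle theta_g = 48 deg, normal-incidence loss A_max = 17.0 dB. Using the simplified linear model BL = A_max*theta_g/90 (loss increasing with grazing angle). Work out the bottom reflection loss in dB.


9.07 dB


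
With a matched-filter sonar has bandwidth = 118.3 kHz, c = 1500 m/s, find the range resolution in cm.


0.63 cm


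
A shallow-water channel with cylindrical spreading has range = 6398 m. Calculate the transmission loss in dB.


TL = 10*log10(6398) = 38.06

38.06 dB


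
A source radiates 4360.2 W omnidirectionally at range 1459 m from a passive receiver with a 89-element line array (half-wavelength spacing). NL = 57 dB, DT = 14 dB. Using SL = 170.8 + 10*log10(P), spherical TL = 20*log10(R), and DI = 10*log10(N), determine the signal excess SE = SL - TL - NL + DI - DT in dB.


Step 1: SL = 170.8 + 10*log10(4360.2) = 207.2 dB
Step 2: TL = 20*log10(1459) = 63.28 dB
Step 3: DI = 10*log10(89) = 19.49 dB
Step 4: SE = SL - TL - NL + DI - DT = 207.2 - 63.28 - 57 + 19.49 - 14 = 92.41

92.41 dB


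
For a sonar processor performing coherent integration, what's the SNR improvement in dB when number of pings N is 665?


Gain = 10*log10(665) = 28.23

28.23 dB


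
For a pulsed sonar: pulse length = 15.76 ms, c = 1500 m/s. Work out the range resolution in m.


dR = c*tau/2 = 1500 * 15.76e-3 / 2 = 11.82

11.82 m


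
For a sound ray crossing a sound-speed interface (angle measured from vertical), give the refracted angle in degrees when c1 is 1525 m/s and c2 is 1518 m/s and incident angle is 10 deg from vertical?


sin(theta2) = (c2/c1)*sin(theta1) = (1518/1525)*sin(10 deg) = 0.17285
theta2 = arcsin(0.17285) = 9.95

9.95 deg


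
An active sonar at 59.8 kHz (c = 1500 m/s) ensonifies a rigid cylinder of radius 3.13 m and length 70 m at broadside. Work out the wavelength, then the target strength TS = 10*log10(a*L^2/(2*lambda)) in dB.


Step 1: lambda = c/f = 1500/59800 = 0.02508 m
Step 2: TS = 10*log10(a*L^2/(2*lambda)) = 10*log10(3.13*70^2/(2*0.02508)) = 54.85

54.85 dB


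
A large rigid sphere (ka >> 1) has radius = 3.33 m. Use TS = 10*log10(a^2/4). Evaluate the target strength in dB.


TS = 10*log10(3.33^2 / 4) = 10*log10(2.772225) = 4.43

4.43 dB


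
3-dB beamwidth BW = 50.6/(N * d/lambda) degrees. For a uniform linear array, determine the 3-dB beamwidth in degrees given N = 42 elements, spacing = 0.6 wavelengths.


2.01 deg


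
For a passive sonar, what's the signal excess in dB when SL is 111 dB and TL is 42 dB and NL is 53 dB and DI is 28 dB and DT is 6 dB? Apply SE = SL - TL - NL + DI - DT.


38 dB


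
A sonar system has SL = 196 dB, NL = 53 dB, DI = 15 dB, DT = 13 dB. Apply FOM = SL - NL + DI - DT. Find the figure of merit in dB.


FOM = SL - NL + DI - DT = 196 - 53 + 15 - 13 = 145

145 dB


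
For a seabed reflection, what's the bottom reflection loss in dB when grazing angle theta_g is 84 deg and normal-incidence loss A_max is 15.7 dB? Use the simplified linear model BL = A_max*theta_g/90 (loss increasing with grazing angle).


14.65 dB


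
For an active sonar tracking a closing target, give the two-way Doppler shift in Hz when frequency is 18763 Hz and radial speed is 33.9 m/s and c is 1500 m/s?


848.09 Hz


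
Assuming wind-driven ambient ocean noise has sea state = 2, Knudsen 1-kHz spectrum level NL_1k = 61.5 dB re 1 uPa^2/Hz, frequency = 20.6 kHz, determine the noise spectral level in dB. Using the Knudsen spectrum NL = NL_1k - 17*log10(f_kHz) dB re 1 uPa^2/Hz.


NL = NL_1k - 17*log10(f_kHz) = 61.5 - 17*log10(20.6) = 61.5 - (22.34) = 39.16

39.16 dB


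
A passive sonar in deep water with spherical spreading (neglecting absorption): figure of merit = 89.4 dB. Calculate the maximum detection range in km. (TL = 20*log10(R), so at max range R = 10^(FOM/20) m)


At max range FOM = TL, so 20*log10(R) = 89.4
R = 10^(89.4/20) = 29512.09 m = 29.51 km

29.51 km


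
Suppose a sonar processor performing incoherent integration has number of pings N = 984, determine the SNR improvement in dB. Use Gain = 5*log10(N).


Gain = 5*log10(984) = 14.96

14.96 dB


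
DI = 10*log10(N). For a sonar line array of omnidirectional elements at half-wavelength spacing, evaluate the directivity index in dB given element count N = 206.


23.14 dB


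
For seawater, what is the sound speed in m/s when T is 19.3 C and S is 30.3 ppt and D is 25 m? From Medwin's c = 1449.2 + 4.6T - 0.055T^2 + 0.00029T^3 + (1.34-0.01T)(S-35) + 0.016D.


c = 1449.2 + 4.6*19.3 - 0.055*19.3^2 + 0.00029*19.3^3 + (1.34 - 0.01*19.3)*(30.3 - 35) + 0.016*25 = 1514.59

1514.59 m/s


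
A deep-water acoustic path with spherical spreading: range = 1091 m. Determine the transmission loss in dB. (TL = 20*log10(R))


60.76 dB


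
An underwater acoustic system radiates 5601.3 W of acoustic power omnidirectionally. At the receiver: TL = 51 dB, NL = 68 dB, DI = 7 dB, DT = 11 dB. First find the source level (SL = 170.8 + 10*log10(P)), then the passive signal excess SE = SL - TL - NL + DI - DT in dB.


Step 1: SL = 170.8 + 10*log10(5601.3) = 208.28 dB
Step 2: SE = SL - TL - NL + DI - DT = 208.28 - 51 - 68 + 7 - 11 = 85.28

85.28 dB


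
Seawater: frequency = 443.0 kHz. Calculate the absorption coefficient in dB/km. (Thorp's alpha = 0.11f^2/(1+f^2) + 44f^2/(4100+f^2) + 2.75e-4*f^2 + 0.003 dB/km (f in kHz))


f^2 = 196249.0
alpha = 0.11*196249.0/(1+196249.0) + 44*196249.0/(4100+196249.0) + 2.75e-4*196249.0 + 0.003 = 97.181

97.181 dB/km


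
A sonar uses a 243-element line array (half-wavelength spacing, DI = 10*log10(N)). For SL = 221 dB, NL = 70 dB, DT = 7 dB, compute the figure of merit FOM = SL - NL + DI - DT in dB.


Step 1: DI = 10*log10(243) = 23.86 dB
Step 2: FOM = SL - NL + DI - DT = 221 - 70 + 23.86 - 7 = 167.86

167.86 dB


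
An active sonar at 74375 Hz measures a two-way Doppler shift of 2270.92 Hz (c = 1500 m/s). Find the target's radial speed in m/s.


22.9 m/s


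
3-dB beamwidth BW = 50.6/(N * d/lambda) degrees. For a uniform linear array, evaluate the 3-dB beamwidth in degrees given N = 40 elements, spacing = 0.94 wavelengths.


1.35 deg


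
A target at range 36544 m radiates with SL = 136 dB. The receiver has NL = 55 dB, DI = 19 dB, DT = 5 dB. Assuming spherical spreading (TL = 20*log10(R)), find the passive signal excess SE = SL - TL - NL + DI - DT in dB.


Step 1: TL = 20*log10(36544) = 91.26 dB
Step 2: SE = 136 - 91.26 - 55 + 19 - 5 = 3.74

3.74 dB


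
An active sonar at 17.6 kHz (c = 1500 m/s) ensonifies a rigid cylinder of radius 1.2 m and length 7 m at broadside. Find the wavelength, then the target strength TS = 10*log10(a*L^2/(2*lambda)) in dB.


Step 1: lambda = c/f = 1500/17600 = 0.08523 m
Step 2: TS = 10*log10(a*L^2/(2*lambda)) = 10*log10(1.2*7^2/(2*0.08523)) = 25.38

25.38 dB


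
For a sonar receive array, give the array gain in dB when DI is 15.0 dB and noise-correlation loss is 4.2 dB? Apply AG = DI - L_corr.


AG = DI - L_corr = 15.0 - 4.2 = 10.8

10.8 dB


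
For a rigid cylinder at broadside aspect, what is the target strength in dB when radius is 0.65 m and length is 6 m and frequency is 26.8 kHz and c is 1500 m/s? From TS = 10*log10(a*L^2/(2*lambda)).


lambda = 1500/26800 = 0.05597 m
TS = 10*log10(0.65*6^2/(2*0.05597)) = 23.2

23.2 dB


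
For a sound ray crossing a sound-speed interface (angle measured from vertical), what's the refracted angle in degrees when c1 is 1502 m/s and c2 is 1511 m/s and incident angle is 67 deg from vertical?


sin(theta2) = (c2/c1)*sin(theta1) = (1511/1502)*sin(67 deg) = 0.92602
theta2 = arcsin(0.92602) = 67.82

67.82 deg


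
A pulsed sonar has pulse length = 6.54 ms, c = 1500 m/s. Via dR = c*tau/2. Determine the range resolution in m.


4.905 m


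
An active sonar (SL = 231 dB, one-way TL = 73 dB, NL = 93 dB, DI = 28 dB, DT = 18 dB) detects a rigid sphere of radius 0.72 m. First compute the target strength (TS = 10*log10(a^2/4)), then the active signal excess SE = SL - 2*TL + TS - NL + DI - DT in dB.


Step 1: TS = 10*log10(0.72^2/4) = -8.87 dB
Step 2: SE = SL - 2*TL + TS - NL + DI - DT = 231 - 2*73 + (-8.87) - 93 + 28 - 18 = -6.87

-6.87 dB


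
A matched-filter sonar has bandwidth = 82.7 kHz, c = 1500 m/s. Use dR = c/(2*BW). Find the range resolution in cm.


0.91 cm


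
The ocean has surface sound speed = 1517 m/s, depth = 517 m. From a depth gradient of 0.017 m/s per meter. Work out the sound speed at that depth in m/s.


c = 1517 + 0.017 * 517 = 1525.789

1525.789 m/s


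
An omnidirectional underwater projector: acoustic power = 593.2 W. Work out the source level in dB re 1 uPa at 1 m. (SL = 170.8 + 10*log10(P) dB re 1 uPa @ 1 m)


SL = 170.8 + 10*log10(593.2) = 170.8 + 27.73 = 198.53

198.53 dB


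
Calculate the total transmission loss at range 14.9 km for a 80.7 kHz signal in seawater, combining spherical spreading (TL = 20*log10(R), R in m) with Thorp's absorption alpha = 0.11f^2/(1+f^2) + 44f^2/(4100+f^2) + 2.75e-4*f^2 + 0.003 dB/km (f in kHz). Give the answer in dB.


514.15 dB


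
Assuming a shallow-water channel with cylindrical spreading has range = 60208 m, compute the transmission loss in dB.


47.8 dB


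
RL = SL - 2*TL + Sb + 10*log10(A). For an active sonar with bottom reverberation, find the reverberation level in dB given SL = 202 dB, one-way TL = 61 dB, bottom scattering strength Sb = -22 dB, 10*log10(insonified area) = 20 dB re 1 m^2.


RL = SL - 2*TL + Sb + 10*log10(A) = 202 - 2*61 + (-22) + 20 = 78

78 dB


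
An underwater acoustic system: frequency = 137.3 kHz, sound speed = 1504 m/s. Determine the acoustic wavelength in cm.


lambda = c/f = 1504 / 137300 = 0.011 m = 1.1 cm

1.1 cm


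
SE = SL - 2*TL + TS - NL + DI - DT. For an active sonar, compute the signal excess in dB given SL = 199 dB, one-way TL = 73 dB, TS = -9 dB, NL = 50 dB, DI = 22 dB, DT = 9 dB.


7 dB


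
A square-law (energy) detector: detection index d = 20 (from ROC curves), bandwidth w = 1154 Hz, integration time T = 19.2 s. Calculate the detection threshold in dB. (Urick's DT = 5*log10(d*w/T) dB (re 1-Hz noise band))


DT = 5*log10(d*w/T) = 5*log10(20 * 1154 / 19.2) = 5*log10(1202.08) = 15.4

15.4 dB


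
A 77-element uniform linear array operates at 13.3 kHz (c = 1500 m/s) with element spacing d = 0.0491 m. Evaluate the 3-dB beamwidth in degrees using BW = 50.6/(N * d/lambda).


Step 1: lambda = 1500/13300 = 0.11278 m
Step 2: d/lambda = 0.0491/0.11278 = 0.4354
Step 3: BW = 50.6/(N * d/lambda) = 50.6/(77 * 0.4354) = 1.51

1.51 deg


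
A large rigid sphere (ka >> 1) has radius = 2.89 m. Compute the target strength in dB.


TS = 10*log10(2.89^2 / 4) = 10*log10(2.088025) = 3.2

3.2 dB


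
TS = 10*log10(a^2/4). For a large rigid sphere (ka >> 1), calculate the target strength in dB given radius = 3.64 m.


TS = 10*log10(3.64^2 / 4) = 10*log10(3.3124) = 5.2

5.2 dB


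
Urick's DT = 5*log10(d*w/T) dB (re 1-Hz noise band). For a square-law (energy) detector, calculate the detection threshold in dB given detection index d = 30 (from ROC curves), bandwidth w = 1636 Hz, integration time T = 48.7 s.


DT = 5*log10(d*w/T) = 5*log10(30 * 1636 / 48.7) = 5*log10(1007.8) = 15.02

15.02 dB


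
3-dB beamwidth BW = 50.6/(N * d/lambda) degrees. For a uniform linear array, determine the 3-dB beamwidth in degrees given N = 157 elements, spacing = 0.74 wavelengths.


0.44 deg


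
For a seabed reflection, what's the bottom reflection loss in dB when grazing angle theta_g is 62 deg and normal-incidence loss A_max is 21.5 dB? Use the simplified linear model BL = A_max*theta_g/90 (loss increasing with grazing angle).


14.81 dB


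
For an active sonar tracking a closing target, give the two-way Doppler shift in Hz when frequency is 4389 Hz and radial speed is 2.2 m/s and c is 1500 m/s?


fd = 2*f*v/c = 2 * 4389 * 2.2 / 1500 = 12.87

12.87 Hz


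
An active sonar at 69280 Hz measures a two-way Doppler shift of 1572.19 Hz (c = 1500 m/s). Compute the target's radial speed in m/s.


From fd = 2*f*v/c, v = c*fd/(2*f) = 1500 * 1572.19 / (2*69280) = 17.02

17.02 m/s


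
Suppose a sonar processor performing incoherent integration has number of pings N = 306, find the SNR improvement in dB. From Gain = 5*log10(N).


Gain = 5*log10(306) = 12.43

12.43 dB


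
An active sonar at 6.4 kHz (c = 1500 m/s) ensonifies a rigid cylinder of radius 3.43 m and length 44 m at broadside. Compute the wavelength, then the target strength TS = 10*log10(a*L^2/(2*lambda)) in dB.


Step 1: lambda = c/f = 1500/6400 = 0.23438 m
Step 2: TS = 10*log10(a*L^2/(2*lambda)) = 10*log10(3.43*44^2/(2*0.23438)) = 41.51

41.51 dB


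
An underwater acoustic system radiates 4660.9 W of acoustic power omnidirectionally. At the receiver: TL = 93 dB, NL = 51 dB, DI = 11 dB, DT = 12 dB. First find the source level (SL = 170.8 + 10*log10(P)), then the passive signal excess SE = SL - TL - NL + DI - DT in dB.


Step 1: SL = 170.8 + 10*log10(4660.9) = 207.48 dB
Step 2: SE = SL - TL - NL + DI - DT = 207.48 - 93 - 51 + 11 - 12 = 62.48

62.48 dB


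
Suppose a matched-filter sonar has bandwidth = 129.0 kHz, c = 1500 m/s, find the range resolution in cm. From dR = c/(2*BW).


dR = c/(2*BW) = 1500 / (2 * 129.0e3) = 0.0058 m = 0.58 cm

0.58 cm


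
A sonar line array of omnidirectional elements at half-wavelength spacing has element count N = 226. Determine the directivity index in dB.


23.54 dB


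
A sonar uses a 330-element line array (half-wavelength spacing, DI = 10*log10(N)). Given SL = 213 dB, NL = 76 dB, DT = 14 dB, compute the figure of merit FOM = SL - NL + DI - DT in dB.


148.19 dB


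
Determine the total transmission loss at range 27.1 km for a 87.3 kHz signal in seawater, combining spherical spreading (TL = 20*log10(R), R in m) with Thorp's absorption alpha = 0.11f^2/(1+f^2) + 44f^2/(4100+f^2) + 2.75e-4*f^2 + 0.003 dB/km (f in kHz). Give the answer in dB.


923.83 dB


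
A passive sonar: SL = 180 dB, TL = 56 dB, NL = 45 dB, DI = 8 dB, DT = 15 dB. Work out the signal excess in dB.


SE = SL - TL - NL + DI - DT = 180 - 56 - 45 + 8 - 15 = 72

72 dB


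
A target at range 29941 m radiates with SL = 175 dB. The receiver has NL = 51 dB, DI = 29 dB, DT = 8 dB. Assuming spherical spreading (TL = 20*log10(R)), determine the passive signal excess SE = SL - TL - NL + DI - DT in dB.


55.47 dB


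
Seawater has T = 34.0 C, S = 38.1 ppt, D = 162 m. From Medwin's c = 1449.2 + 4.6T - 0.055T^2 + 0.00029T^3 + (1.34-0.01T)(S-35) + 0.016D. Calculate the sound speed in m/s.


1559.11 m/s


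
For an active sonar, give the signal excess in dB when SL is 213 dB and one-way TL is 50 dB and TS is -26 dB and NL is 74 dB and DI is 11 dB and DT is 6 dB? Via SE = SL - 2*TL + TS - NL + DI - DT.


SE = SL - 2*TL + TS - NL + DI - DT = 213 - 2*50 + (-26) - 74 + 11 - 6 = 18

18 dB


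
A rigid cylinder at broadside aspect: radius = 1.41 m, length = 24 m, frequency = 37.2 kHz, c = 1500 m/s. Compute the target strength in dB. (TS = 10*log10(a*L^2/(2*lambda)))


lambda = 1500/37200 = 0.04032 m
TS = 10*log10(1.41*24^2/(2*0.04032)) = 40.03

40.03 dB


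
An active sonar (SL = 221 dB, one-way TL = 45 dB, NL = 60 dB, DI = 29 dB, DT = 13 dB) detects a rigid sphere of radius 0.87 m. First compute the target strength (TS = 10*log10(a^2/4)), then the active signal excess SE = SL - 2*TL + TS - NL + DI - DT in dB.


Step 1: TS = 10*log10(0.87^2/4) = -7.23 dB
Step 2: SE = SL - 2*TL + TS - NL + DI - DT = 221 - 2*45 + (-7.23) - 60 + 29 - 13 = 79.77

79.77 dB


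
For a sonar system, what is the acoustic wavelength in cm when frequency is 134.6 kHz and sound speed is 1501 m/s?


1.12 cm


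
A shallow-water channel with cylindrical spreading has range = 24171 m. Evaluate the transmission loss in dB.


TL = 10*log10(24171) = 43.83

43.83 dB


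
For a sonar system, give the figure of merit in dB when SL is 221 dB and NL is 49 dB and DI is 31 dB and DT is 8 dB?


FOM = SL - NL + DI - DT = 221 - 49 + 31 - 8 = 195

195 dB


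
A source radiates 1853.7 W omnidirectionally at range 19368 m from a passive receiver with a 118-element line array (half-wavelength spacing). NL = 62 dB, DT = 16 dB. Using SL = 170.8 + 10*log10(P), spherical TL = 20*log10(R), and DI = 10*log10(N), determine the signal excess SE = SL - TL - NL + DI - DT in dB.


Step 1: SL = 170.8 + 10*log10(1853.7) = 203.48 dB
Step 2: TL = 20*log10(19368) = 85.74 dB
Step 3: DI = 10*log10(118) = 20.72 dB
Step 4: SE = SL - TL - NL + DI - DT = 203.48 - 85.74 - 62 + 20.72 - 16 = 60.46

60.46 dB


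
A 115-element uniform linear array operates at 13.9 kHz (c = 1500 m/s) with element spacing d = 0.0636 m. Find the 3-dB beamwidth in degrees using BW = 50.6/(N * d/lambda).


Step 1: lambda = 1500/13900 = 0.10791 m
Step 2: d/lambda = 0.0636/0.10791 = 0.5894
Step 3: BW = 50.6/(N * d/lambda) = 50.6/(115 * 0.5894) = 0.75

0.75 deg


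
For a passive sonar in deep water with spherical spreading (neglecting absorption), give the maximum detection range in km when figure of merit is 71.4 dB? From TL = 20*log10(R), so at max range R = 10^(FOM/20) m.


3.72 km


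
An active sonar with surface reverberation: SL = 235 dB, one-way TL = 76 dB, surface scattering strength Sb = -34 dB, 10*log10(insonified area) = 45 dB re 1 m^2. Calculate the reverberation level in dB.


94 dB


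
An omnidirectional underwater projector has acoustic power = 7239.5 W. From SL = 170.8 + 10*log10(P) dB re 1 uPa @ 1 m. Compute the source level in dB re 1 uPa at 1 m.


SL = 170.8 + 10*log10(7239.5) = 170.8 + 38.6 = 209.4

209.4 dB


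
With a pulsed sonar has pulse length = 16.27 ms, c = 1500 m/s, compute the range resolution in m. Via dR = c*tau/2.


dR = c*tau/2 = 1500 * 16.27e-3 / 2 = 12.2025

12.2025 m


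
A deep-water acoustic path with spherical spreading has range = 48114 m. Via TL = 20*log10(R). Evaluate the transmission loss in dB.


93.65 dB


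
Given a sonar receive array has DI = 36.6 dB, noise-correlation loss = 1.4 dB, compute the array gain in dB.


35.2 dB


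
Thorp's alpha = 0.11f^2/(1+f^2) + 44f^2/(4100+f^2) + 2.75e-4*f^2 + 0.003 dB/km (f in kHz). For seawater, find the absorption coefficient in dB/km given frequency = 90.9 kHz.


f^2 = 8262.81
alpha = 0.11*8262.81/(1+8262.81) + 44*8262.81/(4100+8262.81) + 2.75e-4*8262.81 + 0.003 = 31.793

31.793 dB/km


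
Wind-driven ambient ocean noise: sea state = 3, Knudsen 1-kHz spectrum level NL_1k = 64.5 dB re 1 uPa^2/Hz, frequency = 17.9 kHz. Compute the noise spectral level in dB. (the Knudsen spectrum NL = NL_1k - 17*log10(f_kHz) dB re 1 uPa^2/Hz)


NL = NL_1k - 17*log10(f_kHz) = 64.5 - 17*log10(17.9) = 64.5 - (21.3) = 43.2

43.2 dB


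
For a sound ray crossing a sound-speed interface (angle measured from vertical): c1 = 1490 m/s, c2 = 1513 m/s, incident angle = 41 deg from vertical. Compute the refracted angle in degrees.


sin(theta2) = (c2/c1)*sin(theta1) = (1513/1490)*sin(41 deg) = 0.66619
theta2 = arcsin(0.66619) = 41.77

41.77 deg


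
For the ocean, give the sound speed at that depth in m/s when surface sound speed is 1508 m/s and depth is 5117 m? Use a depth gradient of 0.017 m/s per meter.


c = 1508 + 0.017 * 5117 = 1594.989

1594.989 m/s


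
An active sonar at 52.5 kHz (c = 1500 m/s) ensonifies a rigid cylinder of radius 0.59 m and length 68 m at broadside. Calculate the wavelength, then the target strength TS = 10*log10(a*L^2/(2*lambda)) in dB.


Step 1: lambda = c/f = 1500/52500 = 0.02857 m
Step 2: TS = 10*log10(a*L^2/(2*lambda)) = 10*log10(0.59*68^2/(2*0.02857)) = 46.79

46.79 dB


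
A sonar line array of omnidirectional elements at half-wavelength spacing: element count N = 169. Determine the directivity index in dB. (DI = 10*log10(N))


DI = 10*log10(169) = 22.28

22.28 dB


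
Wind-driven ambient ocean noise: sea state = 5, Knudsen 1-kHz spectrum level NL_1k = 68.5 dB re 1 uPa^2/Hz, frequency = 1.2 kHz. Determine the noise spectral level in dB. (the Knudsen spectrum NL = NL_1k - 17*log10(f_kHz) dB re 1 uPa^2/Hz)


NL = NL_1k - 17*log10(f_kHz) = 68.5 - 17*log10(1.2) = 68.5 - (1.35) = 67.15

67.15 dB


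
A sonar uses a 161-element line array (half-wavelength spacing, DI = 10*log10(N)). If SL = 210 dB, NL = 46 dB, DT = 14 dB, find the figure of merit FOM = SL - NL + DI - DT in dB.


Step 1: DI = 10*log10(161) = 22.07 dB
Step 2: FOM = SL - NL + DI - DT = 210 - 46 + 22.07 - 14 = 172.07

172.07 dB


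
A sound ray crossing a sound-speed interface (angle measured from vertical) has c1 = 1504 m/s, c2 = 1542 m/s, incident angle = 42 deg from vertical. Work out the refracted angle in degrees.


43.32 deg


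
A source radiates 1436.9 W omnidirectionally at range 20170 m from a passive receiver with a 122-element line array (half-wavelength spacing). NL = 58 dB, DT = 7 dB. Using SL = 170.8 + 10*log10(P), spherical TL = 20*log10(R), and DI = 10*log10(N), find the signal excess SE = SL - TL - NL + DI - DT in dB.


72.14 dB


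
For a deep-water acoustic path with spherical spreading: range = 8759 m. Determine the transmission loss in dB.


TL = 20*log10(8759) = 78.85

78.85 dB


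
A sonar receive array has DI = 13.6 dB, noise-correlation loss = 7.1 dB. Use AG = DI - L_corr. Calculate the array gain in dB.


AG = DI - L_corr = 13.6 - 7.1 = 6.5

6.5 dB


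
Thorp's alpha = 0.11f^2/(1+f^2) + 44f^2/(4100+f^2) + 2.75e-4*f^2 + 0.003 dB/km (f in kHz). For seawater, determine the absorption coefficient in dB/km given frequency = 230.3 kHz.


f^2 = 53038.09
alpha = 0.11*53038.09/(1+53038.09) + 44*53038.09/(4100+53038.09) + 2.75e-4*53038.09 + 0.003 = 55.541

55.541 dB/km


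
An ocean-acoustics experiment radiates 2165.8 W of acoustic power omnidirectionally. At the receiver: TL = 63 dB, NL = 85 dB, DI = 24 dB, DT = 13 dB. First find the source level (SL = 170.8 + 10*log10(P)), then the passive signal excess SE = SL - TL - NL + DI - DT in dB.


Step 1: SL = 170.8 + 10*log10(2165.8) = 204.16 dB
Step 2: SE = SL - TL - NL + DI - DT = 204.16 - 63 - 85 + 24 - 13 = 67.16

67.16 dB


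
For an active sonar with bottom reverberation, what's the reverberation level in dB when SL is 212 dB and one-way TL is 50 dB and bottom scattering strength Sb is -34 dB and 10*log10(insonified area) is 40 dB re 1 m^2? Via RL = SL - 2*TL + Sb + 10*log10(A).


118 dB


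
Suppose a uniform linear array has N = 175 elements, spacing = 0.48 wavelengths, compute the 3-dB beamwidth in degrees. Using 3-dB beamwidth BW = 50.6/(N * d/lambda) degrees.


BW = 50.6 / (175 * 0.48) = 50.6 / 84.0 = 0.6

0.6 deg


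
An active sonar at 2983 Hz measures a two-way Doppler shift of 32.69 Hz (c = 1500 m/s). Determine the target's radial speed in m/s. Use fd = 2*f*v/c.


From fd = 2*f*v/c, v = c*fd/(2*f) = 1500 * 32.69 / (2*2983) = 8.22

8.22 m/s


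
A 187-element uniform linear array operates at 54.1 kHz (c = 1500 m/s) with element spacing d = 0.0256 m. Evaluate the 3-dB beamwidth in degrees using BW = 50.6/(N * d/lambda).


Step 1: lambda = 1500/54100 = 0.02773 m
Step 2: d/lambda = 0.0256/0.02773 = 0.9232
Step 3: BW = 50.6/(N * d/lambda) = 50.6/(187 * 0.9232) = 0.29

0.29 deg


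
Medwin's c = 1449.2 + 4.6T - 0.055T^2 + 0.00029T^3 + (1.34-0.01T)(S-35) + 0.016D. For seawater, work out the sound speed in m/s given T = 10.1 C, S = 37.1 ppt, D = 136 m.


c = 1449.2 + 4.6*10.1 - 0.055*10.1^2 + 0.00029*10.1^3 + (1.34 - 0.01*10.1)*(37.1 - 35) + 0.016*136 = 1495.13

1495.13 m/s


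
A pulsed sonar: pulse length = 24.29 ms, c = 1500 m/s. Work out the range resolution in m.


18.2175 m


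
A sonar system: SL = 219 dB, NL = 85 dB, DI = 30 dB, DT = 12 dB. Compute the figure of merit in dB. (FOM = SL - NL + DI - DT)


FOM = SL - NL + DI - DT = 219 - 85 + 30 - 12 = 152

152 dB


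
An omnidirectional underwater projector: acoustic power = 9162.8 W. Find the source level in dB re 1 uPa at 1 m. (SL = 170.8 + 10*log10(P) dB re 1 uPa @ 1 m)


SL = 170.8 + 10*log10(9162.8) = 170.8 + 39.62 = 210.42

210.42 dB


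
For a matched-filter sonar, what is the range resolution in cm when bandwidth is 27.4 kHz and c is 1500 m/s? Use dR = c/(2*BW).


dR = c/(2*BW) = 1500 / (2 * 27.4e3) = 0.0274 m = 2.74 cm

2.74 cm


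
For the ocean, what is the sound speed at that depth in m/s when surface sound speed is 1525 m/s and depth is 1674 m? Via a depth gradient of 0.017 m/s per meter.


c = 1525 + 0.017 * 1674 = 1553.458

1553.458 m/s


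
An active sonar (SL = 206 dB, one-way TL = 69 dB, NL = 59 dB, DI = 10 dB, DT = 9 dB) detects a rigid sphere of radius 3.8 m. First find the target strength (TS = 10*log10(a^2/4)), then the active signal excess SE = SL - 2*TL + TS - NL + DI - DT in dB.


Step 1: TS = 10*log10(3.8^2/4) = 5.58 dB
Step 2: SE = SL - 2*TL + TS - NL + DI - DT = 206 - 2*69 + (5.58) - 59 + 10 - 9 = 15.58

15.58 dB


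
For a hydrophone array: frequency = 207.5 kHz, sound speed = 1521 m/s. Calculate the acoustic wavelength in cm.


0.73 cm


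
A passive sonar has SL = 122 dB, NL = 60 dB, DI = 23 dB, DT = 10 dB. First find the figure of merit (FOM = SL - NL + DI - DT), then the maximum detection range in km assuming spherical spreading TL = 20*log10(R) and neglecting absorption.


Step 1: FOM = SL - NL + DI - DT = 122 - 60 + 23 - 10 = 75 dB
Step 2: at max range FOM = TL = 20*log10(R), so R = 10^(75/20) = 5623.41 m = 5.62 km

5.62 km
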